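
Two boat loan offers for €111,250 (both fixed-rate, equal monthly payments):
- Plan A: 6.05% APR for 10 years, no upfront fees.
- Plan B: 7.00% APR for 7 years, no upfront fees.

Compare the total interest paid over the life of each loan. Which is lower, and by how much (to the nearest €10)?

Plan A: monthly rate = 6.05%/12 = 0.0050417; payment = 111,250 × 0.0050417 / (1 − (1+0.0050417)^−120) = €1,237.90.
Total interest on Plan A = 120 × €1,237.90 − €111,250 = €37,298.00.
Plan B: monthly rate = 7%/12 = 0.0058333; payment = 111,250 × 0.0058333 / (1 − (1+0.0058333)^−84) = €1,679.06.
Total interest on Plan B = 84 × €1,679.06 − €111,250 = €29,791.04.
Plan B is lower by €7,506.96.

Plan B by €7,510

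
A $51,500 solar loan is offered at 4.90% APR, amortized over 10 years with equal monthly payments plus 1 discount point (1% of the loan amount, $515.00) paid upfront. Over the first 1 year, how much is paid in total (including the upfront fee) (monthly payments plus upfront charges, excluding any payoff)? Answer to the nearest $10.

$7,040

Monthly rate = 4.9%/12 = 0.0040833; payment = 51,500 × 0.0040833 / (1 − (1+0.0040833)^−120) = $543.72.
Total outlay = 12 × $543.72 + $515.00 = $7,039.64.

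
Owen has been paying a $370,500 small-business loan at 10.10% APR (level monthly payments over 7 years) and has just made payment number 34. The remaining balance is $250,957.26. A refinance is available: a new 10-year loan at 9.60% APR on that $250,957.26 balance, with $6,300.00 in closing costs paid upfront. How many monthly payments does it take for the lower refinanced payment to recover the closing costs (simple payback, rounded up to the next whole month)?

Current payment = 370,500 × 10.1%/12 / (1 − (1+0.0084167)^−84) = $6,169.90.
Refinanced payment = 250,957.26 × 0.0080000 / (1 − (1+0.0080000)^−120) = $3,261.08.
Monthly savings = $6,169.90 − $3,261.08 = $2,908.82.
Break-even = $6,300.00 / $2,908.82 = 2.17 → 3 months.

3 months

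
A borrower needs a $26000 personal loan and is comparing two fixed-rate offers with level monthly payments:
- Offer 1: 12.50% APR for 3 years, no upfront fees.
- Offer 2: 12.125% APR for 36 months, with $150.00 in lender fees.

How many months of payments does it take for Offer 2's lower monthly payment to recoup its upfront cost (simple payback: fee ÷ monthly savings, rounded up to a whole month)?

Offer 1: at 12.50% the monthly rate is 0.0104167, so the payment is 26,000 × 0.0104167 / (1 − 1.0104167^−36) = $869.79.
Offer 2: at 12.125% the monthly rate is 0.0101042, so the payment is 26,000 × 0.0101042 / (1 − 1.0101042^−36) = $865.13.
Monthly savings = $869.79 − $865.13 = $4.66.
Break-even = $150.00 / $4.66 = 32.19 → 33 months.

33 months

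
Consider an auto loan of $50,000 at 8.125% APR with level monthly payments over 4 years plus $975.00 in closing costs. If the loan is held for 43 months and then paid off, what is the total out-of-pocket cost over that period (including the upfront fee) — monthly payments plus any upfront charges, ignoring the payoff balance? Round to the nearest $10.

Monthly rate = 8.125%/12 = 0.0067708; payment = 50,000 × 0.0067708 / (1 − (1+0.0067708)^−48) = $1,223.58.
Total outlay = 43 × $1,223.58 + $975.00 = $53,588.94.

$53,590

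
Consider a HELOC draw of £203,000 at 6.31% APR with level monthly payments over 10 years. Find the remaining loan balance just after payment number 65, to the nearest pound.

With monthly rate i = 6.31%/12 = 0.0052583, the balance after k of n payments is P · [(1+i)^n − (1+i)^k] / [(1+i)^n − 1].
(1+0.0052583)^120 = 1.87638450 and (1+0.0052583)^65 = 1.40620724, so the balance is 203,000 × (1.87638450 − 1.40620724) / (1.87638450 − 1) = £108,908.80.

£108,909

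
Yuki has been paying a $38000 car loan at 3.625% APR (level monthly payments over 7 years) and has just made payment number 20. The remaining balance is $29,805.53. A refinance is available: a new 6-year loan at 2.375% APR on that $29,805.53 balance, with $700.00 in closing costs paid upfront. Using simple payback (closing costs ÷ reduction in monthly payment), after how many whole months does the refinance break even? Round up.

11 months

Current payment = 38,000 × 3.625%/12 / (1 − (1+0.0030208)^−84) = $512.88.
Refinanced payment = 29,805.53 × 0.0019792 / (1 − (1+0.0019792)^−72) = $444.57.
Monthly savings = $512.88 − $444.57 = $68.31.
Break-even = $700.00 / $68.31 = 10.25 → 11 months.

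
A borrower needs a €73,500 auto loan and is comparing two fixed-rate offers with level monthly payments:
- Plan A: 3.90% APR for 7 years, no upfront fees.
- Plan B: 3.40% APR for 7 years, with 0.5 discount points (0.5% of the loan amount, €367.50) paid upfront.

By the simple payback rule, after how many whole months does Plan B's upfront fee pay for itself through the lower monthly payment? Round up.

22 months

Plan A: at 3.90% the monthly rate is 0.0032500, so the payment is 73,500 × 0.0032500 / (1 − 1.0032500^−84) = €1,001.28.
Plan B: monthly rate = 3.4%/12 = 0.0028333; payment = 73,500 × 0.0028333 / (1 − (1+0.0028333)^−84) = €984.48.
Monthly savings = €1,001.28 − €984.48 = €16.80.
Break-even = €367.50 / €16.80 = 21.88 → 22 months.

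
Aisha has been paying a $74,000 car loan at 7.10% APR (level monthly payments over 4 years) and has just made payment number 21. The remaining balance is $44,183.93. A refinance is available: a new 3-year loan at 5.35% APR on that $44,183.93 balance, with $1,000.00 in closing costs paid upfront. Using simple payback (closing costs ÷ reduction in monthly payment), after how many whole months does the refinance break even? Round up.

3 months

Current payment = 74,000 × 7.1%/12 / (1 − (1+0.0059167)^−48) = $1,775.46.
Refinanced payment = 44,183.93 × 0.0044583 / (1 − (1+0.0044583)^−36) = $1,331.19.
Monthly savings = $1,775.46 − $1,331.19 = $444.27.
Break-even = $1,000.00 / $444.27 = 2.25 → 3 months.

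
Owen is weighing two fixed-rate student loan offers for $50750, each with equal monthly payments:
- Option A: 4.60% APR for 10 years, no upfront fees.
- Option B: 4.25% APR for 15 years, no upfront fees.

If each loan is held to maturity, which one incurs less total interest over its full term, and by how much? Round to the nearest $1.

Option A by $5,311

Option A: at 4.60% the monthly rate is 0.0038333, so the payment is 50,750 × 0.0038333 / (1 − 1.0038333^−120) = $528.41.
Total interest on Option A = 120 × $528.41 − $50,750 = $12,659.20.
Option B: at 4.25% the monthly rate is 0.0035417, so the payment is 50,750 × 0.0035417 / (1 − 1.0035417^−180) = $381.78.
Total interest on Option B = 180 × $381.78 − $50,750 = $17,970.40.
Option A is lower by $5,311.20.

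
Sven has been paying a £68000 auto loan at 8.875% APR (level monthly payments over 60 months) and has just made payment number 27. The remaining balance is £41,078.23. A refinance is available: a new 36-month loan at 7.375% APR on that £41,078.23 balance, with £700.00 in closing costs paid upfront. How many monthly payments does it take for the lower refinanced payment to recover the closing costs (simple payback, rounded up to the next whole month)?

Current payment = 68,000 × 8.875%/12 / (1 − (1+0.0073958)^−60) = £1,407.45.
Refinanced payment = 41,078.23 × 0.0061458 / (1 − (1+0.0061458)^−36) = £1,275.43.
Monthly savings = £1,407.45 − £1,275.43 = £132.02.
Break-even = £700.00 / £132.02 = 5.30 → 6 months.

6 months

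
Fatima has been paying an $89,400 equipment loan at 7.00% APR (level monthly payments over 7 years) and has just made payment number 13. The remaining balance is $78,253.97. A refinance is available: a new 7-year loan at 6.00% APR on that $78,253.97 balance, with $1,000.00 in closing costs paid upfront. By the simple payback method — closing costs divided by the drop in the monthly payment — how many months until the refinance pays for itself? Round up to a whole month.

5 months

Current payment = 89,400 × 7%/12 / (1 − (1+0.0058333)^−84) = $1,349.29.
Refinanced payment = 78,253.97 × 0.0050000 / (1 − (1+0.0050000)^−84) = $1,143.18.
Monthly savings = $1,349.29 − $1,143.18 = $206.11.
Break-even = $1,000.00 / $206.11 = 4.85 → 5 months.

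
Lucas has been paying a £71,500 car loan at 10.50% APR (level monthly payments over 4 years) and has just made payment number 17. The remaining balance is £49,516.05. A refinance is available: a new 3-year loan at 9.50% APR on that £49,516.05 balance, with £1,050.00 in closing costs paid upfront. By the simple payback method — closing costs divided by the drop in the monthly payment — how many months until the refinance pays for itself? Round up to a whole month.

5 months

Current payment = 71,500 × 10.5%/12 / (1 − (1+0.0087500)^−48) = £1,830.64.
Refinanced payment = 49,516.05 × 0.0079167 / (1 − (1+0.0079167)^−36) = £1,586.15.
Monthly savings = £1,830.64 − £1,586.15 = £244.49.
Break-even = £1,050.00 / £244.49 = 4.29 → 5 months.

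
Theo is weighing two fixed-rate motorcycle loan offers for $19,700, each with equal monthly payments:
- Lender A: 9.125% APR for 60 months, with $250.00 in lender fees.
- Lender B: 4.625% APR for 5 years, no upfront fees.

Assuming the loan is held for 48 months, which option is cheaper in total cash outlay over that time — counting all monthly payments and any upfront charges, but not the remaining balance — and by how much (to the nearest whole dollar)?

Lender A: monthly rate = 9.125%/12 = 0.0076042; payment = 19,700 × 0.0076042 / (1 − (1+0.0076042)^−60) = $410.14.
Lender B: monthly rate = 4.625%/12 = 0.0038542; payment = 19,700 × 0.0038542 / (1 − (1+0.0038542)^−60) = $368.39.
Over 48 months: Lender A costs 48 × $410.14 + $250.00 = $19,936.72; Lender B costs 48 × $368.39 = $17,682.72.
Lender B is cheaper by $19,936.72 − $17,682.72 = $2,254.00.

Lender B by $2,254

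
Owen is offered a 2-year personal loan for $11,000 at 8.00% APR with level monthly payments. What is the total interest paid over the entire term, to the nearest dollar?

$940

Monthly rate = 8%/12 = 0.0066667; payment = 11,000 × 0.0066667 / (1 − (1+0.0066667)^−24) = $497.50.
Total paid = 24 × $497.50 = $11,940.00; interest = $11,940.00 − $11,000 = $940.00.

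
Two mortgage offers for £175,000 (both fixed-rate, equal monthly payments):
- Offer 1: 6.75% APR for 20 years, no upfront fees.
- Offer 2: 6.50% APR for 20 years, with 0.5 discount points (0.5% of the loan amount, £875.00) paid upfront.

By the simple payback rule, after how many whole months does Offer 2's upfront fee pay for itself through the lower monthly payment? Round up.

34 months

Offer 1: monthly rate = 6.75%/12 = 0.0056250; payment = 175,000 × 0.0056250 / (1 − (1+0.0056250)^−240) = £1,330.64.
Offer 2: at 6.50% the monthly rate is 0.0054167, so the payment is 175,000 × 0.0054167 / (1 − 1.0054167^−240) = £1,304.75.
Monthly savings = £1,330.64 − £1,304.75 = £25.89.
Break-even = £875.00 / £25.89 = 33.80 → 34 months.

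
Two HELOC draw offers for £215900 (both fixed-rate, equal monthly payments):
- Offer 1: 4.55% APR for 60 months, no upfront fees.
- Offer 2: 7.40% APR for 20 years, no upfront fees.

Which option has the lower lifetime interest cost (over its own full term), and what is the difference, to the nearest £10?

Offer 1: monthly rate = 4.55%/12 = 0.0037917; payment = 215,900 × 0.0037917 / (1 − (1+0.0037917)^−60) = £4,029.94.
Total interest on Offer 1 = 60 × £4,029.94 − £215,900 = £25,896.40.
Offer 2: at 7.40% the monthly rate is 0.0061667, so the payment is 215,900 × 0.0061667 / (1 − 1.0061667^−240) = £1,726.10.
Total interest on Offer 2 = 240 × £1,726.10 − £215,900 = £198,364.00.
Offer 1 is lower by £172,467.60.

Offer 1 by £172,470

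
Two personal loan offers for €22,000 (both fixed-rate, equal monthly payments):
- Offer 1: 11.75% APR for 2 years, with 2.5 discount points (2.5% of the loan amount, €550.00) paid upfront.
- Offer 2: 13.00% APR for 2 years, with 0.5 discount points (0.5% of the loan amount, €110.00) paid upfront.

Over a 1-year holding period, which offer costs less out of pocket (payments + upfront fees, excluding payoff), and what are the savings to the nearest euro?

Offer 2 by €286

Offer 1: at 11.75% the monthly rate is 0.0097917, so the payment is 22,000 × 0.0097917 / (1 − 1.0097917^−24) = €1,033.05.
Offer 2: at 13.00% the monthly rate is 0.0108333, so the payment is 22,000 × 0.0108333 / (1 − 1.0108333^−24) = €1,045.92.
Over 12 months: Offer 1 costs 12 × €1,033.05 + €550.00 = €12,946.60; Offer 2 costs 12 × €1,045.92 + €110.00 = €12,661.04.
Offer 2 is cheaper by €12,946.60 − €12,661.04 = €285.56.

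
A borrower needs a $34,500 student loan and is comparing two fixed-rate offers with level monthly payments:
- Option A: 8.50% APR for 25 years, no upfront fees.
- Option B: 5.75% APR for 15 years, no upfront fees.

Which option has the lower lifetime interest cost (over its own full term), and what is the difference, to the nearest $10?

Option B by $31,770

Option A: monthly rate = 8.5%/12 = 0.0070833; payment = 34,500 × 0.0070833 / (1 − (1+0.0070833)^−300) = $277.80.
Total interest on Option A = 300 × $277.80 − $34,500 = $48,840.00.
Option B: at 5.75% the monthly rate is 0.0047917, so the payment is 34,500 × 0.0047917 / (1 − 1.0047917^−180) = $286.49.
Total interest on Option B = 180 × $286.49 − $34,500 = $17,068.20.
Option B is lower by $31,771.80.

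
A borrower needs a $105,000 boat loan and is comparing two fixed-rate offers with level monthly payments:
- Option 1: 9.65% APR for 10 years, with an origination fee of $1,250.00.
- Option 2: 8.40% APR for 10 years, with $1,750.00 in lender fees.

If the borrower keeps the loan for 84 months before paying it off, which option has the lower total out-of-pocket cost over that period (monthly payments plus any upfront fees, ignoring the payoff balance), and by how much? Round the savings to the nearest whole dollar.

Option 2 by $5,470

Option 1: at 9.65% the monthly rate is 0.0080417, so the payment is 105,000 × 0.0080417 / (1 − 1.0080417^−120) = $1,367.31.
Option 2: monthly rate = 8.4%/12 = 0.0070000; payment = 105,000 × 0.0070000 / (1 − (1+0.0070000)^−120) = $1,296.24.
Over 84 months: Option 1 costs 84 × $1,367.31 + $1,250.00 = $116,104.04; Option 2 costs 84 × $1,296.24 + $1,750.00 = $110,634.16.
Option 2 is cheaper by $116,104.04 − $110,634.16 = $5,469.88.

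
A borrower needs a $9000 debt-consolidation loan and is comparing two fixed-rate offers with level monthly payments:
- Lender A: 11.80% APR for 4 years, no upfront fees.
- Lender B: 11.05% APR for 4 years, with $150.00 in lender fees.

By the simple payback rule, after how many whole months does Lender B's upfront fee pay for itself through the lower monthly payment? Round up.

Lender A: monthly rate = 11.8%/12 = 0.0098333; payment = 9,000 × 0.0098333 / (1 − (1+0.0098333)^−48) = $236.12.
Lender B: at 11.05% the monthly rate is 0.0092083, so the payment is 9,000 × 0.0092083 / (1 − 1.0092083^−48) = $232.83.
Monthly savings = $236.12 − $232.83 = $3.29.
Break-even = $150.00 / $3.29 = 45.59 → 46 months.

46 months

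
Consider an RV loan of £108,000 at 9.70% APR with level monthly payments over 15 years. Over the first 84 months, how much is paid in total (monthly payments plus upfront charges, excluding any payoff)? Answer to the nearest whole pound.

£95,830

Monthly rate = 9.7%/12 = 0.0080833; payment = 108,000 × 0.0080833 / (1 − (1+0.0080833)^−180) = £1,140.83.
Total outlay = 84 × £1,140.83 = £95,829.72.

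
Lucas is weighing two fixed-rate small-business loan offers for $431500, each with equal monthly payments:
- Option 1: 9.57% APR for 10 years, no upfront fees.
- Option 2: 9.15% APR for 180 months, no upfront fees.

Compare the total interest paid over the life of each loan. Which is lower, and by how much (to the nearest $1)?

Option 1 by $122,720

Option 1: monthly rate = 9.57%/12 = 0.0079750; payment = 431,500 × 0.0079750 / (1 − (1+0.0079750)^−120) = $5,600.06.
Total interest on Option 1 = 120 × $5,600.06 − $431,500 = $240,507.20.
Option 2: monthly rate = 9.15%/12 = 0.0076250; payment = 431,500 × 0.0076250 / (1 − (1+0.0076250)^−180) = $4,415.15.
Total interest on Option 2 = 180 × $4,415.15 − $431,500 = $363,227.00.
Option 1 is lower by $122,719.80.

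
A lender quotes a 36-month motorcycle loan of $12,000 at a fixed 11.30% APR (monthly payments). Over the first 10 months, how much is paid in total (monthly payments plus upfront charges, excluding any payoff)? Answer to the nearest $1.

$3,946

Monthly rate = 11.3%/12 = 0.0094167; payment = 12,000 × 0.0094167 / (1 − (1+0.0094167)^−36) = $394.57.
Total outlay = 10 × $394.57 = $3,945.70.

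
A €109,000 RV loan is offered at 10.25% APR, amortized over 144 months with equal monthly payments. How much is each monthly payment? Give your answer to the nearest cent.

At 10.25% the monthly rate is 0.0085417, so the payment is 109,000 × 0.0085417 / (1 − 1.0085417^−144) = €1,318.43.

€1,318.43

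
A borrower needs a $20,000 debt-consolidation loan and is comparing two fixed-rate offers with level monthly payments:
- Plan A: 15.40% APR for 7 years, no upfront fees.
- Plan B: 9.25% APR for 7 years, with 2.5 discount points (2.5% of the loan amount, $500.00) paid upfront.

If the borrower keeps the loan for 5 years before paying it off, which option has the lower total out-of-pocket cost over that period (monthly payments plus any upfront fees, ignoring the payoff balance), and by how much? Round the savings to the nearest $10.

Plan B by $3,470

Plan A: monthly rate = 15.4%/12 = 0.0128333; payment = 20,000 × 0.0128333 / (1 − (1+0.0128333)^−84) = $390.44.
Plan B: at 9.25% the monthly rate is 0.0077083, so the payment is 20,000 × 0.0077083 / (1 − 1.0077083^−84) = $324.32.
Over 60 months: Plan A costs 60 × $390.44 = $23,426.40; Plan B costs 60 × $324.32 + $500.00 = $19,959.20.
Plan B is cheaper by $23,426.40 − $19,959.20 = $3,467.20.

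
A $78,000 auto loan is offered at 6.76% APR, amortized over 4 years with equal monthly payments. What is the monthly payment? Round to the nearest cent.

$1,859.13

Monthly rate = 6.76%/12 = 0.0056333; payment = 78,000 × 0.0056333 / (1 − (1+0.0056333)^−48) = $1,859.13.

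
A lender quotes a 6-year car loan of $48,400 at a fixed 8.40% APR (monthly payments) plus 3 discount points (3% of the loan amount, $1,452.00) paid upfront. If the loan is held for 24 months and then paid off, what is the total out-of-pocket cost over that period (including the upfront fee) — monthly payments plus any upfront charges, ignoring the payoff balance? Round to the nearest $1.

$22,046

Monthly rate = 8.4%/12 = 0.0070000; payment = 48,400 × 0.0070000 / (1 − (1+0.0070000)^−72) = $858.09.
Total outlay = 24 × $858.09 + $1,452.00 = $22,046.16.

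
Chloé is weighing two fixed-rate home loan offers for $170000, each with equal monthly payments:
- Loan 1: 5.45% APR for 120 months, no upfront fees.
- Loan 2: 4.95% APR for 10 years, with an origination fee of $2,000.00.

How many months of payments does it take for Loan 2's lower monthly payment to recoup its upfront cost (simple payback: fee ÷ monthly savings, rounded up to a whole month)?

Loan 1: monthly rate = 5.45%/12 = 0.0045417; payment = 170,000 × 0.0045417 / (1 − (1+0.0045417)^−120) = $1,840.74.
Loan 2: at 4.95% the monthly rate is 0.0041250, so the payment is 170,000 × 0.0041250 / (1 − 1.0041250^−120) = $1,798.96.
Monthly savings = $1,840.74 − $1,798.96 = $41.78.
Break-even = $2,000.00 / $41.78 = 47.87 → 48 months.

48 months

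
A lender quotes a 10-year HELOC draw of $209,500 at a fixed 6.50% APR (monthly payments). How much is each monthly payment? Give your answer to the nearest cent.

At 6.50% the monthly rate is 0.0054167, so the payment is 209,500 × 0.0054167 / (1 − 1.0054167^−120) = $2,378.83.

$2,378.83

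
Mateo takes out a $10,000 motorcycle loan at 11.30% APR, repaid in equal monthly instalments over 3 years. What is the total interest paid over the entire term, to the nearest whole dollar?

$1,837

Monthly rate = 11.3%/12 = 0.0094167; payment = 10,000 × 0.0094167 / (1 − (1+0.0094167)^−36) = $328.81.
Total paid = 36 × $328.81 = $11,837.16; interest = $11,837.16 − $10,000 = $1,837.16.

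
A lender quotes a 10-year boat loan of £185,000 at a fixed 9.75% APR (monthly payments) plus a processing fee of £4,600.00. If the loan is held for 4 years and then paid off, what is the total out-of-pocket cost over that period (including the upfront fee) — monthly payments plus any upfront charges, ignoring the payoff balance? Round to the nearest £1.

Monthly rate = 9.75%/12 = 0.0081250; payment = 185,000 × 0.0081250 / (1 − (1+0.0081250)^−120) = £2,419.25.
Total outlay = 48 × £2,419.25 + £4,600.00 = £120,724.00.

£120,724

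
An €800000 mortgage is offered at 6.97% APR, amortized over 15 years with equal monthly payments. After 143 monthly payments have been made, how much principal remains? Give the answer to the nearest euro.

€238,341

With monthly rate i = 6.97%/12 = 0.0058083, the balance after k of n payments is P · [(1+i)^n − (1+i)^k] / [(1+i)^n − 1].
(1+0.0058083)^180 = 2.83622913 and (1+0.0058083)^143 = 2.28916882, so the balance is 800,000 × (2.83622913 − 2.28916882) / (2.83622913 − 1) = €238,340.76.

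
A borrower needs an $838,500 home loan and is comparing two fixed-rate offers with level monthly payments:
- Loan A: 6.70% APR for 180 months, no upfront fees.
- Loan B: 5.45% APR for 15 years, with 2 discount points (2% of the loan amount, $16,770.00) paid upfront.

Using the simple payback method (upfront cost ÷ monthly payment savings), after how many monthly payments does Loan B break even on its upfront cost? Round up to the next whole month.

30 months

Loan A: monthly rate = 6.7%/12 = 0.0055833; payment = 838,500 × 0.0055833 / (1 − (1+0.0055833)^−180) = $7,396.74.
Loan B: monthly rate = 5.45%/12 = 0.0045417; payment = 838,500 × 0.0045417 / (1 − (1+0.0045417)^−180) = $6,829.02.
Monthly savings = $7,396.74 − $6,829.02 = $567.72.
Break-even = $16,770.00 / $567.72 = 29.54 → 30 months.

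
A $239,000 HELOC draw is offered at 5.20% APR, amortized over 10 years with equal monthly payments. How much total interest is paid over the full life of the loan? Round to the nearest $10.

At 5.20% the monthly rate is 0.0043333, so the payment is 239,000 × 0.0043333 / (1 − 1.0043333^−120) = $2,558.39.
Total paid = 120 × $2,558.39 = $307,006.80; interest = $307,006.80 − $239,000 = $68,006.80.

$68,010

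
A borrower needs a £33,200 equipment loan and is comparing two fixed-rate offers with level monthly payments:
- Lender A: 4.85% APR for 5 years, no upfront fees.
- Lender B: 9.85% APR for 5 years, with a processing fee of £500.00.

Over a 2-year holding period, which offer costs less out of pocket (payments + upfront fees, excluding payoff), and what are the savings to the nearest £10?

Lender A: monthly rate = 4.85%/12 = 0.0040417; payment = 33,200 × 0.0040417 / (1 − (1+0.0040417)^−60) = £624.25.
Lender B: at 9.85% the monthly rate is 0.0082083, so the payment is 33,200 × 0.0082083 / (1 − 1.0082083^−60) = £702.95.
Over 24 months: Lender A costs 24 × £624.25 = £14,982.00; Lender B costs 24 × £702.95 + £500.00 = £17,370.80.
Lender A is cheaper by £17,370.80 − £14,982.00 = £2,388.80.

Lender A by £2,390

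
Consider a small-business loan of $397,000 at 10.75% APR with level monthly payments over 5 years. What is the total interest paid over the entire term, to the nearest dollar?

Monthly rate = 10.75%/12 = 0.0089583; payment = 397,000 × 0.0089583 / (1 − (1+0.0089583)^−60) = $8,582.33.
Total paid = 60 × $8,582.33 = $514,939.80; interest = $514,939.80 − $397,000 = $117,939.80.

$117,940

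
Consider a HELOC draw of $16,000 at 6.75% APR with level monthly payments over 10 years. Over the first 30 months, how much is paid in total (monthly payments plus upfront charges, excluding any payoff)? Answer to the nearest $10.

$5,510

At 6.75% the monthly rate is 0.0056250, so the payment is 16,000 × 0.0056250 / (1 − 1.0056250^−120) = $183.72.
Total outlay = 30 × $183.72 = $5,511.60.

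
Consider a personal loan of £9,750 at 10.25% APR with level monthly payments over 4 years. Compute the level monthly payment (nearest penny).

Monthly rate = 10.25%/12 = 0.0085417; payment = 9,750 × 0.0085417 / (1 − (1+0.0085417)^−48) = £248.46.

£248.46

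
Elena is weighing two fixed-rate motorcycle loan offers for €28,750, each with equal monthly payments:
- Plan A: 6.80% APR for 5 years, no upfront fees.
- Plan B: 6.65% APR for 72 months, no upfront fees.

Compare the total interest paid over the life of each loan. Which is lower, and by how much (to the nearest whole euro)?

Plan A: monthly rate = 6.8%/12 = 0.0056667; payment = 28,750 × 0.0056667 / (1 − (1+0.0056667)^−60) = €566.58.
Total interest on Plan A = 60 × €566.58 − €28,750 = €5,244.80.
Plan B: monthly rate = 6.65%/12 = 0.0055417; payment = 28,750 × 0.0055417 / (1 − (1+0.0055417)^−72) = €485.34.
Total interest on Plan B = 72 × €485.34 − €28,750 = €6,194.48.
Plan A is lower by €949.68.

Plan A by €950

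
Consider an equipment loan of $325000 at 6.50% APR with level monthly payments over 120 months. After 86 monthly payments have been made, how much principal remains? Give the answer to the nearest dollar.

With monthly rate i = 6.5%/12 = 0.0054167, the balance after k of n payments is P · [(1+i)^n − (1+i)^k] / [(1+i)^n − 1].
(1+0.0054167)^120 = 1.91218375 and (1+0.0054167)^86 = 1.59133970, so the balance is 325,000 × (1.91218375 − 1.59133970) / (1.91218375 − 1) = $114,312.84.

$114,313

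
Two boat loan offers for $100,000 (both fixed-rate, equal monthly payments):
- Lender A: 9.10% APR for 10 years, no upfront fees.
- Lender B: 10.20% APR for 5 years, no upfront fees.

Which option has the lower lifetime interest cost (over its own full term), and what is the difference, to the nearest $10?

Lender B by $24,590

Lender A: at 9.10% the monthly rate is 0.0075833, so the payment is 100,000 × 0.0075833 / (1 − 1.0075833^−120) = $1,272.18.
Total interest on Lender A = 120 × $1,272.18 − $100,000 = $52,661.60.
Lender B: monthly rate = 10.2%/12 = 0.0085000; payment = 100,000 × 0.0085000 / (1 − (1+0.0085000)^−60) = $2,134.56.
Total interest on Lender B = 60 × $2,134.56 − $100,000 = $28,073.60.
Lender B is lower by $24,588.00.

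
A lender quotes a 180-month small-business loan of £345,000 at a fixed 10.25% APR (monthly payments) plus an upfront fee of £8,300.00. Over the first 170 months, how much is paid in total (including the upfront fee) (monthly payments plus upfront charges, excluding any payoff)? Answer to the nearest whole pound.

At 10.25% the monthly rate is 0.0085417, so the payment is 345,000 × 0.0085417 / (1 − 1.0085417^−180) = £3,760.33.
Total outlay = 170 × £3,760.33 + £8,300.00 = £647,556.10.

£647,556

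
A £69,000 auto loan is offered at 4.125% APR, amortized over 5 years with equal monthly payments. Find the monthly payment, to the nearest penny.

£1,274.64

Monthly rate = 4.125%/12 = 0.0034375; payment = 69,000 × 0.0034375 / (1 − (1+0.0034375)^−60) = £1,274.64.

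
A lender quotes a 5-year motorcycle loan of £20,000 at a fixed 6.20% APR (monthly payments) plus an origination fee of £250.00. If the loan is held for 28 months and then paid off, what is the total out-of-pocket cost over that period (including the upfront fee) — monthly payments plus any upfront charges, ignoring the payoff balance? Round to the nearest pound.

£11,129

At 6.20% the monthly rate is 0.0051667, so the payment is 20,000 × 0.0051667 / (1 − 1.0051667^−60) = £388.52.
Total outlay = 28 × £388.52 + £250.00 = £11,128.56.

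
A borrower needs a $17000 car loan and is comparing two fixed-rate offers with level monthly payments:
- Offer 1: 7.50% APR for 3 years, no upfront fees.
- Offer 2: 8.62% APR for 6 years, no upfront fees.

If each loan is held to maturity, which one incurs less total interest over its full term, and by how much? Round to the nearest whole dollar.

Offer 1: at 7.50% the monthly rate is 0.0062500, so the payment is 17,000 × 0.0062500 / (1 − 1.0062500^−36) = $528.81.
Total interest on Offer 1 = 36 × $528.81 − $17,000 = $2,037.16.
Offer 2: at 8.62% the monthly rate is 0.0071833, so the payment is 17,000 × 0.0071833 / (1 − 1.0071833^−72) = $303.24.
Total interest on Offer 2 = 72 × $303.24 − $17,000 = $4,833.28.
Offer 1 is lower by $2,796.12.

Offer 1 by $2,796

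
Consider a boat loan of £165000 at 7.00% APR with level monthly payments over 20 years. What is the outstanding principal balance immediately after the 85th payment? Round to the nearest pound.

£130,276

With monthly rate i = 7%/12 = 0.0058333, the balance after k of n payments is P · [(1+i)^n − (1+i)^k] / [(1+i)^n − 1].
(1+0.0058333)^240 = 4.03873885 and (1+0.0058333)^85 = 1.63950235, so the balance is 165,000 × (4.03873885 − 1.63950235) / (4.03873885 − 1) = £130,275.76.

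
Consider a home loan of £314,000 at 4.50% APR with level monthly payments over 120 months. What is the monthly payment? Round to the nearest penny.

At 4.50% the monthly rate is 0.0037500, so the payment is 314,000 × 0.0037500 / (1 − 1.0037500^−120) = £3,254.25.

£3,254.25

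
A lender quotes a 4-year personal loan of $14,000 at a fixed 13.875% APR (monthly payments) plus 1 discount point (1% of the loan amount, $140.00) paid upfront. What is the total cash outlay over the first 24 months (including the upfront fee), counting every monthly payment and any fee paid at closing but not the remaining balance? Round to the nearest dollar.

At 13.875% the monthly rate is 0.0115625, so the payment is 14,000 × 0.0115625 / (1 − 1.0115625^−48) = $381.69.
Total outlay = 24 × $381.69 + $140.00 = $9,300.56.

$9,301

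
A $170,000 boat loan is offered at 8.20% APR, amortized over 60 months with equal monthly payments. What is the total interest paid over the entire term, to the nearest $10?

$37,800

At 8.20% the monthly rate is 0.0068333, so the payment is 170,000 × 0.0068333 / (1 − 1.0068333^−60) = $3,463.28.
Total paid = 60 × $3,463.28 = $207,796.80; interest = $207,796.80 − $170,000 = $37,796.80.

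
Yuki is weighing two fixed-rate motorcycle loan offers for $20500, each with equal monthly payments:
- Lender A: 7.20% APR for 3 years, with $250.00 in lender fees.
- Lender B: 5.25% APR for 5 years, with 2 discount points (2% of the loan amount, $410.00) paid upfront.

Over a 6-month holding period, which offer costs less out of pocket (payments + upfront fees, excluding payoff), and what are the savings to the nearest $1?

Lender B by $1,314

Lender A: at 7.20% the monthly rate is 0.0060000, so the payment is 20,500 × 0.0060000 / (1 − 1.0060000^−36) = $634.86.
Lender B: monthly rate = 5.25%/12 = 0.0043750; payment = 20,500 × 0.0043750 / (1 − (1+0.0043750)^−60) = $389.21.
Over 6 months: Lender A costs 6 × $634.86 + $250.00 = $4,059.16; Lender B costs 6 × $389.21 + $410.00 = $2,745.26.
Lender B is cheaper by $4,059.16 − $2,745.26 = $1,313.90.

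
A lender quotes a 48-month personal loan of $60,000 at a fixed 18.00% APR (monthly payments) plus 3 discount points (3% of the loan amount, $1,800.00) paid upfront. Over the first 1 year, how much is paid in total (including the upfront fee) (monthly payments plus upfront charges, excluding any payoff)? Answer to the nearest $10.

At 18.00% the monthly rate is 0.0150000, so the payment is 60,000 × 0.0150000 / (1 − 1.0150000^−48) = $1,762.50.
Total outlay = 12 × $1,762.50 + $1,800.00 = $22,950.00.

$22,950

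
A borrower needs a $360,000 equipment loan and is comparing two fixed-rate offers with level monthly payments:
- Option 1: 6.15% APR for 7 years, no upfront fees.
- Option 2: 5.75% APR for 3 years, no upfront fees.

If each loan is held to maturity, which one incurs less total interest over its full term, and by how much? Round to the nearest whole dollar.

Option 2 by $51,139

Option 1: at 6.15% the monthly rate is 0.0051250, so the payment is 360,000 × 0.0051250 / (1 − 1.0051250^−84) = $5,285.01.
Total interest on Option 1 = 84 × $5,285.01 − $360,000 = $83,940.84.
Option 2: monthly rate = 5.75%/12 = 0.0047917; payment = 360,000 × 0.0047917 / (1 − (1+0.0047917)^−36) = $10,911.16.
Total interest on Option 2 = 36 × $10,911.16 − $360,000 = $32,801.76.
Option 2 is lower by $51,139.08.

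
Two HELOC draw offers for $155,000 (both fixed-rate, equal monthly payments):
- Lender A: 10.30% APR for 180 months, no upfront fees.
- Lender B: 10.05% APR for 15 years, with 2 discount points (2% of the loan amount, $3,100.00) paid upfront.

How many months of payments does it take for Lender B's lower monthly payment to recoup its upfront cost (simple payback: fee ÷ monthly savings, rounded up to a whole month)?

131 months

Lender A: monthly rate = 10.3%/12 = 0.0085833; payment = 155,000 × 0.0085833 / (1 − (1+0.0085833)^−180) = $1,694.20.
Lender B: monthly rate = 10.05%/12 = 0.0083750; payment = 155,000 × 0.0083750 / (1 − (1+0.0083750)^−180) = $1,670.38.
Monthly savings = $1,694.20 − $1,670.38 = $23.82.
Break-even = $3,100.00 / $23.82 = 130.14 → 131 months.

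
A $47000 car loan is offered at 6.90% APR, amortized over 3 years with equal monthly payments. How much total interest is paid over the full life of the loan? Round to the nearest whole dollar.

Monthly rate = 6.9%/12 = 0.0057500; payment = 47,000 × 0.0057500 / (1 − (1+0.0057500)^−36) = $1,449.08.
Total paid = 36 × $1,449.08 = $52,166.88; interest = $52,166.88 − $47,000 = $5,166.88.

$5,167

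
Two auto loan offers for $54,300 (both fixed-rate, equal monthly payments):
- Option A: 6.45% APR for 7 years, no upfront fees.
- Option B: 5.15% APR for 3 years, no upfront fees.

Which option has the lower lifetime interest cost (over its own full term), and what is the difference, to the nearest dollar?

Option A: monthly rate = 6.45%/12 = 0.0053750; payment = 54,300 × 0.0053750 / (1 − (1+0.0053750)^−84) = $805.01.
Total interest on Option A = 84 × $805.01 − $54,300 = $13,320.84.
Option B: at 5.15% the monthly rate is 0.0042917, so the payment is 54,300 × 0.0042917 / (1 − 1.0042917^−36) = $1,631.08.
Total interest on Option B = 36 × $1,631.08 − $54,300 = $4,418.88.
Option B is lower by $8,901.96.

Option B by $8,902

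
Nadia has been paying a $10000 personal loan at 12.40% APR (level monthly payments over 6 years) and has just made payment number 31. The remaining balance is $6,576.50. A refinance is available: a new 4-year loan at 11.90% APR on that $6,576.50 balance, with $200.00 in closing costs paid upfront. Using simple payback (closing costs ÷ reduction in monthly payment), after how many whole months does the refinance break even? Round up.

9 months

Current payment = 10,000 × 12.4%/12 / (1 − (1+0.0103333)^−72) = $197.59.
Refinanced payment = 6,576.50 × 0.0099167 / (1 − (1+0.0099167)^−48) = $172.86.
Monthly savings = $197.59 − $172.86 = $24.73.
Break-even = $200.00 / $24.73 = 8.09 → 9 months.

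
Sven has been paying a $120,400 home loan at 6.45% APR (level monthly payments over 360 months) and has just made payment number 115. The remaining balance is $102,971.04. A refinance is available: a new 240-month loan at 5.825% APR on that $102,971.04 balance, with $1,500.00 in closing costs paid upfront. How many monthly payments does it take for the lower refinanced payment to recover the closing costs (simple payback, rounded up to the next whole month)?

Current payment = 120,400 × 6.45%/12 / (1 − (1+0.0053750)^−360) = $757.06.
Refinanced payment = 102,971.04 × 0.0048542 / (1 − (1+0.0048542)^−240) = $727.36.
Monthly savings = $757.06 − $727.36 = $29.70.
Break-even = $1,500.00 / $29.70 = 50.51 → 51 months.

51 months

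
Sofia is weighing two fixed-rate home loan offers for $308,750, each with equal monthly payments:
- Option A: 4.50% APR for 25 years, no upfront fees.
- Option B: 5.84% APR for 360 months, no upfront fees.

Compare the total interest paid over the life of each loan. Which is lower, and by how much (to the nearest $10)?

Option A by $140,170

Option A: monthly rate = 4.5%/12 = 0.0037500; payment = 308,750 × 0.0037500 / (1 − (1+0.0037500)^−300) = $1,716.13.
Total interest on Option A = 300 × $1,716.13 − $308,750 = $206,089.00.
Option B: at 5.84% the monthly rate is 0.0048667, so the payment is 308,750 × 0.0048667 / (1 − 1.0048667^−360) = $1,819.47.
Total interest on Option B = 360 × $1,819.47 − $308,750 = $346,259.20.
Option A is lower by $140,170.20.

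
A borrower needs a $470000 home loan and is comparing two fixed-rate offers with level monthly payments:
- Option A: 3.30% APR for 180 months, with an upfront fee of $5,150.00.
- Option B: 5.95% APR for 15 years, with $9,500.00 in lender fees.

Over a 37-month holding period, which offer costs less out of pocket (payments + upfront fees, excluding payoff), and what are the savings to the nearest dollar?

Option A: at 3.30% the monthly rate is 0.0027500, so the payment is 470,000 × 0.0027500 / (1 − 1.0027500^−180) = $3,313.98.
Option B: monthly rate = 5.95%/12 = 0.0049583; payment = 470,000 × 0.0049583 / (1 − (1+0.0049583)^−180) = $3,953.44.
Over 37 months: Option A costs 37 × $3,313.98 + $5,150.00 = $127,767.26; Option B costs 37 × $3,953.44 + $9,500.00 = $155,777.28.
Option A is cheaper by $155,777.28 − $127,767.26 = $28,010.02.

Option A by $28,010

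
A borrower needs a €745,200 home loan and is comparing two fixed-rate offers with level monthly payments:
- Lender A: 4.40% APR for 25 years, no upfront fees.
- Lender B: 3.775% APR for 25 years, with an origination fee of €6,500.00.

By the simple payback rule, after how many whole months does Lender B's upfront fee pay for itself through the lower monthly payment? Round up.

26 months

Lender A: monthly rate = 4.4%/12 = 0.0036667; payment = 745,200 × 0.0036667 / (1 − (1+0.0036667)^−300) = €4,099.88.
Lender B: monthly rate = 3.775%/12 = 0.0031458; payment = 745,200 × 0.0031458 / (1 − (1+0.0031458)^−300) = €3,841.45.
Monthly savings = €4,099.88 − €3,841.45 = €258.43.
Break-even = €6,500.00 / €258.43 = 25.15 → 26 months.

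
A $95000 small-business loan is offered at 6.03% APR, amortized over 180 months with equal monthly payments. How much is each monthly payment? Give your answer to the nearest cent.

$803.20

At 6.03% the monthly rate is 0.0050250, so the payment is 95,000 × 0.0050250 / (1 − 1.0050250^−180) = $803.20.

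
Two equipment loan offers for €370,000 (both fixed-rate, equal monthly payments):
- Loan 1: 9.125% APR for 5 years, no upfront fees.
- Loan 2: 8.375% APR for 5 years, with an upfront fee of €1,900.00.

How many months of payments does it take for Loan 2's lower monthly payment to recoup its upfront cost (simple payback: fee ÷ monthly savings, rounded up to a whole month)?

Loan 1: at 9.125% the monthly rate is 0.0076042, so the payment is 370,000 × 0.0076042 / (1 − 1.0076042^−60) = €7,703.06.
Loan 2: monthly rate = 8.375%/12 = 0.0069792; payment = 370,000 × 0.0069792 / (1 − (1+0.0069792)^−60) = €7,568.85.
Monthly savings = €7,703.06 − €7,568.85 = €134.21.
Break-even = €1,900.00 / €134.21 = 14.16 → 15 months.

15 months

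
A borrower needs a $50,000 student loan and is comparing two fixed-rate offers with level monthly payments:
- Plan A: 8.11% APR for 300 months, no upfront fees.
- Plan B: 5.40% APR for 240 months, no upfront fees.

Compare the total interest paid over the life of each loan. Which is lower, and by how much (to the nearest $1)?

Plan A: at 8.11% the monthly rate is 0.0067583, so the payment is 50,000 × 0.0067583 / (1 − 1.0067583^−300) = $389.56.
Total interest on Plan A = 300 × $389.56 − $50,000 = $66,868.00.
Plan B: at 5.40% the monthly rate is 0.0045000, so the payment is 50,000 × 0.0045000 / (1 − 1.0045000^−240) = $341.13.
Total interest on Plan B = 240 × $341.13 − $50,000 = $31,871.20.
Plan B is lower by $34,996.80.

Plan B by $34,997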